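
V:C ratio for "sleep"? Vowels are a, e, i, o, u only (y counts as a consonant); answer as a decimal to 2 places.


Word: "sleep"
Vowels (a,e,i,o,u): 2
Consonants: 3
Ratio = 2/3
= 0.67


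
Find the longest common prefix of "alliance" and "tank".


Word 1: "alliance"
Word 2: "tank"
Comparing from start:
  Pos 0: 'a' != 't' (stop)
LCP = "" (length 0)


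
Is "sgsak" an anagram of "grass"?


Word 1: "grass" → sorted: agrss
Word 2: "sgsak" → sorted: agkss
Same letters? agrss != agkss
Anagram = No


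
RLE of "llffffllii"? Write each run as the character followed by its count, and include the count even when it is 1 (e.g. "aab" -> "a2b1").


String: "llffffllii"
Scanning for consecutive runs:
  'l' x 2
  'f' x 4
  'l' x 2
  'i' x 2
RLE = "l2f4l2i2"


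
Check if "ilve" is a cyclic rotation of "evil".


Word: "evil", Candidate: "ilve"
Method: check if candidate is substring of word+word
"evilevil" contains "ilve"? No
Is rotation = No


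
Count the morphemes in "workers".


Word: "workers"
Morphemes: work | -er | -s
Each morpheme carries meaning
= 3 morphemes


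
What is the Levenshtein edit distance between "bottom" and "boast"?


Word 1: "bottom" (length 6)
Word 2: "boast" (length 5)
One optimal edit sequence (insert/delete/substitute each cost 1):
  1. keep 'b'
  2. keep 'o'
  3. delete 't'  (+1)
  4. substitute 't' -> 'a'  (+1)
  5. substitute 'o' -> 's'  (+1)
  6. substitute 'm' -> 't'  (+1)
Total edit operations: 4
Edit distance = 4


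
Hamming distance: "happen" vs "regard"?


Comparing character by character (same length = 6):
  Pos 0: 'h' vs 'r' !=
  Pos 1: 'a' vs 'e' !=
  Pos 2: 'p' vs 'g' !=
  Pos 3: 'p' vs 'a' !=
  Pos 4: 'e' vs 'r' !=
  Pos 5: 'n' vs 'd' !=
Hamming distance = 6


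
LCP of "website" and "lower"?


Word 1: "website"
Word 2: "lower"
Comparing from start:
  Pos 0: 'w' != 'l' (stop)
LCP = "" (length 0)


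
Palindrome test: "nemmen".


Word: "nemmen"
Reversed: "nemmen"
Forward == Backward? nemmen == nemmen
Palindrome = Yes


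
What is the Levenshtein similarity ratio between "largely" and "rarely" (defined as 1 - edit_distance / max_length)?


Word 1: "largely" (length 7)
Word 2: "rarely" (length 6)
One optimal edit sequence:
  1. substitute 'l' -> 'r'  (+1)
  2. keep 'a'
  3. keep 'r'
  4. delete 'g'  (+1)
  5. keep 'e'
  6. keep 'l'
  7. keep 'y'
Edit distance = 2
Max length = max(7, 6) = 7
Similarity = 1 - 2/7
= 0.7143


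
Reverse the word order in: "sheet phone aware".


Original: "sheet phone aware"
Words (1..n): sheet | phone | aware
Reversed (n..1): aware | phone | sheet
Result = "aware phone sheet"


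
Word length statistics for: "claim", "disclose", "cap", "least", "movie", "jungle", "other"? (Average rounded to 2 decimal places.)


Lengths: "claim"=5, "disclose"=8, "cap"=3, "least"=5, "movie"=5, "jungle"=6, "other"=5
Sum = 37, Count = 7
Average = 37/7 = 5.29
= avg=5.29, min=3, max=8


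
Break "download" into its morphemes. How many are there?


Word: "download"
Morphemes: down- + load
Each morpheme carries meaning
= 2 morphemes


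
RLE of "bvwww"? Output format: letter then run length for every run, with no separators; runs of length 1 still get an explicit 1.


String: "bvwww"
Scanning for consecutive runs:
  'b' x 1
  'v' x 1
  'w' x 3
RLE = "b1v1w3"


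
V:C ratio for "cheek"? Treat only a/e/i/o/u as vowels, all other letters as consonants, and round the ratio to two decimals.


Word: "cheek"
Vowels (a,e,i,o,u): 2
Consonants: 3
Ratio = 2/3
= 0.67


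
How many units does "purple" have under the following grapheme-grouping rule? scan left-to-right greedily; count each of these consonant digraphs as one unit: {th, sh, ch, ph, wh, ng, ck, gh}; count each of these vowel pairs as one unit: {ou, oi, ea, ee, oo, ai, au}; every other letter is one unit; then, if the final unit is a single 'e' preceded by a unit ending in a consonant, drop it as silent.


Word: "purple" (6 letters)
Left-to-right scan:
  (1) 'p' (letter)
  (2) 'u' (letter)
  (3) 'r' (letter)
  (4) 'p' (letter)
  (5) 'l' (letter)
  (6) 'e' (letter)
Units from scan: 6
Final unit is 'e' after a consonant -> drop as silent (-1)
Sound units = 5 units


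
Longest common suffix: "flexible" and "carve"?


Word 1: "flexible"
Word 2: "carve"
Comparing from end:
  Pos -1: 'e' == 'e'
  Pos -2: 'l' != 'v' (stop)
LCS = "e" (length 1)


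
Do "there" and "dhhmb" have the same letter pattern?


Pattern of "there": [0, 1, 2, 3, 2]
Pattern of "dhhmb": [0, 1, 1, 2, 3]
Patterns do not match
Same pattern = No


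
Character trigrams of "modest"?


Word: "modest" (length 6)
Number of trigrams = 6 - 3 + 1 = 4
  Position 0: "mod"
  Position 1: "ode"
  Position 2: "des"
  Position 3: "est"
Trigrams = "mod", "ode", "des", "est"


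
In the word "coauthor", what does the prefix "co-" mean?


Prefix: co-
As in: coauthor -> co- + author
Meaning = together


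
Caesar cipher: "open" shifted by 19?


Word: "open"
Shift: 19
Each letter → (letter + shift) mod 26:
  'o' (14) + 19 = 7 → 'h'
  'p' (15) + 19 = 8 → 'i'
  'e' (4) + 19 = 23 → 'x'
  'n' (13) + 19 = 6 → 'g'
Result = "hixg"


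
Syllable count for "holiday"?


Word: "holiday"
Syllable breakdown: hol · i · day
Counting: 3 parts
= 3 syllables


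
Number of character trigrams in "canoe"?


Word: "canoe" (length 5)
Number of 3-grams = length - 3 + 1 = 5 - 3 + 1
= 3


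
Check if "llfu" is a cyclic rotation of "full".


Word: "full", Candidate: "llfu"
Method: check if candidate is substring of word+word
"fullfull" contains "llfu"? Yes
Is rotation = Yes


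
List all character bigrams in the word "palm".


Word: "palm" (length 4)
Number of bigrams = 4 - 2 + 1 = 3
  Position 0: "pa"
  Position 1: "al"
  Position 2: "lm"
Bigrams = "pa", "al", "lm"


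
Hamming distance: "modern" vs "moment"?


Comparing character by character (same length = 6):
  Pos 0: 'm' vs 'm' =
  Pos 1: 'o' vs 'o' =
  Pos 2: 'd' vs 'm' !=
  Pos 3: 'e' vs 'e' =
  Pos 4: 'r' vs 'n' !=
  Pos 5: 'n' vs 't' !=
Hamming distance = 3


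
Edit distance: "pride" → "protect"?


Word 1: "pride" (length 5)
Word 2: "protect" (length 7)
One optimal edit sequence (insert/delete/substitute each cost 1):
  1. keep 'p'
  2. keep 'r'
  3. substitute 'i' -> 'o'  (+1)
  4. substitute 'd' -> 't'  (+1)
  5. keep 'e'
  6. insert 'c'  (+1)
  7. insert 't'  (+1)
Total edit operations: 4
Edit distance = 4


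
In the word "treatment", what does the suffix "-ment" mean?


Suffix: -ment
As in: treatment -> treat + -ment
Meaning = result of action


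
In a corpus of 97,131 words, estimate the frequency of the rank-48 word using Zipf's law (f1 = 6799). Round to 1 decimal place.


Zipf's law: f(r) = f(1) / r
f(1) = 6799
f(48) = 6799 / 48
= 141.6 occurrences


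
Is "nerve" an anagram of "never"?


Word 1: "never" → sorted: eenrv
Word 2: "nerve" → sorted: eenrv
Same letters? eenrv == eenrv
Anagram = Yes


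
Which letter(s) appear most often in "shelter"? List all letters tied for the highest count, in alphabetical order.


Word: "shelter"
Letter counts:
  'e': 2
  'h': 1
  'l': 1
  'r': 1
  's': 1
  't': 1
Maximum count = 2
Most frequent = 'e' (2 times each)


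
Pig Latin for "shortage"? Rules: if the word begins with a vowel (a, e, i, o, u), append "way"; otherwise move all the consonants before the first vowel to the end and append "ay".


Word: "shortage"
Starts with consonant(s) → move to end, add 'ay'
Consonant cluster: "sh"
Pig Latin = "ortageshay"


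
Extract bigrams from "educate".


Word: "educate" (length 7)
Number of bigrams = 7 - 2 + 1 = 6
  Position 0: "ed"
  Position 1: "du"
  Position 2: "uc"
  Position 3: "ca"
  Position 4: "at"
  Position 5: "te"
Bigrams = "ed", "du", "uc", "ca", "at", "te"


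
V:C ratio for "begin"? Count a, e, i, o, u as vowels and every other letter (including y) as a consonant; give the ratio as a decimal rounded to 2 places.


Word: "begin"
Vowels (a,e,i,o,u): 2
Consonants: 3
Ratio = 2/3
= 0.67


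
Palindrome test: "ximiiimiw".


Word: "ximiiimiw"
Reversed: "wimiiimix"
Forward == Backward? ximiiimiw != wimiiimix
Palindrome = No


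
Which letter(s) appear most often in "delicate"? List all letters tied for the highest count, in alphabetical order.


Word: "delicate"
Letter counts:
  'a': 1
  'c': 1
  'd': 1
  'e': 2
  'i': 1
  'l': 1
  't': 1
Maximum count = 2
Most frequent = 'e' (2 times each)


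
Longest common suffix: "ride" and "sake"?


Word 1: "ride"
Word 2: "sake"
Comparing from end:
  Pos -1: 'e' == 'e'
  Pos -2: 'd' != 'k' (stop)
LCS = "e" (length 1)


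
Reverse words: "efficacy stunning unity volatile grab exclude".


Original: "efficacy stunning unity volatile grab exclude"
Words (1..n): efficacy | stunning | unity | volatile | grab | exclude
Reversed (n..1): exclude | grab | volatile | unity | stunning | efficacy
Result = "exclude grab volatile unity stunning efficacy"


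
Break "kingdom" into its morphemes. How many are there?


Word: "kingdom"
Morphemes: king | -dom
Each morpheme carries meaning
= 2 morphemes


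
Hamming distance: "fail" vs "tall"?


Comparing character by character (same length = 4):
  Pos 0: 'f' vs 't' !=
  Pos 1: 'a' vs 'a' =
  Pos 2: 'i' vs 'l' !=
  Pos 3: 'l' vs 'l' =
Hamming distance = 2


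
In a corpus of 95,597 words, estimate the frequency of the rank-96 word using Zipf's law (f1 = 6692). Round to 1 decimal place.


Zipf's law: f(r) = f(1) / r
f(1) = 6692
f(96) = 6692 / 96
= 69.7 occurrences


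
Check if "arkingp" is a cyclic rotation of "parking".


Word: "parking", Candidate: "arkingp"
Method: check if candidate is substring of word+word
"parkingparking" contains "arkingp"? Yes
Is rotation = Yes


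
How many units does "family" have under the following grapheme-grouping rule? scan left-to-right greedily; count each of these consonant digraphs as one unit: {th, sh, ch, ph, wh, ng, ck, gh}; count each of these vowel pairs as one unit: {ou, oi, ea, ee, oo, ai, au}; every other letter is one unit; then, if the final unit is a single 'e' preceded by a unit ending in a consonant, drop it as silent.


Word: "family" (6 letters)
Left-to-right scan:
  (1) 'f' (letter)
  (2) 'a' (letter)
  (3) 'm' (letter)
  (4) 'i' (letter)
  (5) 'l' (letter)
  (6) 'y' (letter)
Units from scan: 6
Sound units = 6 units


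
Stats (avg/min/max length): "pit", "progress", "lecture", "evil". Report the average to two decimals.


Lengths: "pit"=3, "progress"=8, "lecture"=7, "evil"=4
Sum = 22, Count = 4
Average = 22/4 = 5.50
= avg=5.50, min=3, max=8


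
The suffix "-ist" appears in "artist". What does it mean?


Suffix: -ist
Example: artist (art + -ist)
Meaning = one who practices


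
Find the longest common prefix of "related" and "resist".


Word 1: "related"
Word 2: "resist"
Comparing from start:
  Pos 0: 'r' == 'r'
  Pos 1: 'e' == 'e'
  Pos 2: 'l' != 's' (stop)
LCP = "re" (length 2)


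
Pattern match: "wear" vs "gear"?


Pattern of "wear": [0, 1, 2, 3]
Pattern of "gear": [0, 1, 2, 3]
Patterns match
Same pattern = Yes


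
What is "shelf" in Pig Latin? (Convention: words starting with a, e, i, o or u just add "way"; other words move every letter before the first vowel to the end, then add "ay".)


Word: "shelf"
Starts with consonant(s) → move to end, add 'ay'
Consonant cluster: "sh"
Pig Latin = "elfshay"


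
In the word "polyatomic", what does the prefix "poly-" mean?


Prefix: poly-
Example: polyatomic (poly- + atomic)
Meaning = many


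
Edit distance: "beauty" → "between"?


Word 1: "beauty" (length 6)
Word 2: "between" (length 7)
One optimal edit sequence (insert/delete/substitute each cost 1):
  1. keep 'b'
  2. keep 'e'
  3. insert 't'  (+1)
  4. substitute 'a' -> 'w'  (+1)
  5. substitute 'u' -> 'e'  (+1)
  6. substitute 't' -> 'e'  (+1)
  7. substitute 'y' -> 'n'  (+1)
Total edit operations: 5
Edit distance = 5


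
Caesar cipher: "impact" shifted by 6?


Word: "impact"
Shift: 6
Each letter → (letter + shift) mod 26:
  'i' (8) + 6 = 14 → 'o'
  'm' (12) + 6 = 18 → 's'
  'p' (15) + 6 = 21 → 'v'
  'a' (0) + 6 = 6 → 'g'
  'c' (2) + 6 = 8 → 'i'
  't' (19) + 6 = 25 → 'z'
Result = "osvgiz"


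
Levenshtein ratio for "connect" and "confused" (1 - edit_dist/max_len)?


Word 1: "connect" (length 7)
Word 2: "confused" (length 8)
One optimal edit sequence:
  1. keep 'c'
  2. keep 'o'
  3. keep 'n'
  4. insert 'f'  (+1)
  5. substitute 'n' -> 'u'  (+1)
  6. substitute 'e' -> 's'  (+1)
  7. substitute 'c' -> 'e'  (+1)
  8. substitute 't' -> 'd'  (+1)
Edit distance = 5
Max length = max(7, 8) = 8
Similarity = 1 - 5/8
= 0.3750


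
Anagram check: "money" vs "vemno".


Word 1: "money" → sorted: emnoy
Word 2: "vemno" → sorted: emnov
Same letters? emnoy != emnov
Anagram = No


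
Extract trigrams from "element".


Word: "element" (length 7)
Number of trigrams = 7 - 3 + 1 = 5
  Position 0: "ele"
  Position 1: "lem"
  Position 2: "eme"
  Position 3: "men"
  Position 4: "ent"
Trigrams = "ele", "lem", "eme", "men", "ent"


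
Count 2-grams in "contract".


Word: "contract" (length 8)
Number of 2-grams = length - 2 + 1 = 8 - 2 + 1
= 7


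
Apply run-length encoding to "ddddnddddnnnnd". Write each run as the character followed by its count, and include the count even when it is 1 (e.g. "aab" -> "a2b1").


String: "ddddnddddnnnnd"
Scanning for consecutive runs:
  'd' x 4
  'n' x 1
  'd' x 4
  'n' x 4
  'd' x 1
RLE = "d4n1d4n4d1"


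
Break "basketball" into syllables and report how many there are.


Word: "basketball"
Syllable breakdown: bas · ket · ball
Counting: 3 parts
= 3 syllables


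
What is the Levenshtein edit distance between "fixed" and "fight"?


Word 1: "fixed" (length 5)
Word 2: "fight" (length 5)
One optimal edit sequence (insert/delete/substitute each cost 1):
  1. keep 'f'
  2. keep 'i'
  3. substitute 'x' -> 'g'  (+1)
  4. substitute 'e' -> 'h'  (+1)
  5. substitute 'd' -> 't'  (+1)
Total edit operations: 3
Edit distance = 3


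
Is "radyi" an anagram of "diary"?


Word 1: "diary" → sorted: adiry
Word 2: "radyi" → sorted: adiry
Same letters? adiry == adiry
Anagram = Yes


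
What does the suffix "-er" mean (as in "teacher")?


Suffix: -er
As in: teacher -> teach + -er
Meaning = one who / more


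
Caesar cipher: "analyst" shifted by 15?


Word: "analyst"
Shift: 15
Each letter → (letter + shift) mod 26:
  'a' (0) + 15 = 15 → 'p'
  'n' (13) + 15 = 2 → 'c'
  'a' (0) + 15 = 15 → 'p'
  'l' (11) + 15 = 0 → 'a'
  'y' (24) + 15 = 13 → 'n'
  's' (18) + 15 = 7 → 'h'
  't' (19) + 15 = 8 → 'i'
Result = "pcpanhi"


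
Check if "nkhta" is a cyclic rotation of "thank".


Word: "thank", Candidate: "nkhta"
Method: check if candidate is substring of word+word
"thankthank" contains "nkhta"? No
Is rotation = No


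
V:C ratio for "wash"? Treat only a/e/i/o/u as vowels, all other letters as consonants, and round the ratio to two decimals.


Word: "wash"
Vowels (a,e,i,o,u): 1
Consonants: 3
Ratio = 1/3
= 0.33


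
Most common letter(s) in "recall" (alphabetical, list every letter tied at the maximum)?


Word: "recall"
Letter counts:
  'a': 1
  'c': 1
  'e': 1
  'l': 2
  'r': 1
Maximum count = 2
Most frequent = 'l' (2 times each)


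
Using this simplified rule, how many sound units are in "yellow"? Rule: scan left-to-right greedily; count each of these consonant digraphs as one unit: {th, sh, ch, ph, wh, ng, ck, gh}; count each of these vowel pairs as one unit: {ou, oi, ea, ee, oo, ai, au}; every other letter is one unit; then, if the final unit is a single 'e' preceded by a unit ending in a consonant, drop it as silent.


Word: "yellow" (6 letters)
Left-to-right scan:
  (1) 'y' (letter)
  (2) 'e' (letter)
  (3) 'l' (letter)
  (4) 'l' (letter)
  (5) 'o' (letter)
  (6) 'w' (letter)
Units from scan: 6
Sound units = 6 units


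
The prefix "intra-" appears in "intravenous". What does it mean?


Prefix: intra-
Example: intravenous (intra- + venous)
Meaning = within


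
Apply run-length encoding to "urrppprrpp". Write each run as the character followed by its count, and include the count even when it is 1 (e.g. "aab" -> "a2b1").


String: "urrppprrpp"
Scanning for consecutive runs:
  'u' x 1
  'r' x 2
  'p' x 3
  'r' x 2
  'p' x 2
RLE = "u1r2p3r2p2"


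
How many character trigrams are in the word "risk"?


Word: "risk" (length 4)
Number of 3-grams = length - 3 + 1 = 4 - 3 + 1
= 2


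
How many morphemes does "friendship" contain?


Word: "friendship"
Morphemes: friend + -ship
Each morpheme carries meaning
= 2 morphemes


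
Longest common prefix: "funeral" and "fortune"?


Word 1: "funeral"
Word 2: "fortune"
Comparing from start:
  Pos 0: 'f' == 'f'
  Pos 1: 'u' != 'o' (stop)
LCP = "f" (length 1)


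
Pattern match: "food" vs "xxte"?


Pattern of "food": [0, 1, 1, 2]
Pattern of "xxte": [0, 0, 1, 2]
Patterns do not match
Same pattern = No


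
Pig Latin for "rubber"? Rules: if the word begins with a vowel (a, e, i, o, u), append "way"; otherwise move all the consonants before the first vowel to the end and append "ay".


Word: "rubber"
Starts with consonant(s) → move to end, add 'ay'
Consonant cluster: "r"
Pig Latin = "ubberray"


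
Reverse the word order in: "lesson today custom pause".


Original: "lesson today custom pause"
Words (1..n): lesson | today | custom | pause
Reversed (n..1): pause | custom | today | lesson
Result = "pause custom today lesson"


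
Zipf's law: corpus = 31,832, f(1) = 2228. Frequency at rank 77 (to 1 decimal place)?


Zipf's law: f(r) = f(1) / r
f(1) = 2228
f(77) = 2228 / 77
= 28.9 occurrences


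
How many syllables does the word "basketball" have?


Word: "basketball"
Syllable breakdown: bas-ket-ball
Counting: 3 parts
= 3 syllables


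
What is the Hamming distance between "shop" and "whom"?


Comparing character by character (same length = 4):
  Pos 0: 's' vs 'w' !=
  Pos 1: 'h' vs 'h' =
  Pos 2: 'o' vs 'o' =
  Pos 3: 'p' vs 'm' !=
Hamming distance = 2


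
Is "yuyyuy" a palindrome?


Word: "yuyyuy"
Reversed: "yuyyuy"
Forward == Backward? yuyyuy == yuyyuy
Palindrome = Yes


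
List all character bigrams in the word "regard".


Word: "regard" (length 6)
Number of bigrams = 6 - 2 + 1 = 5
  Position 0: "re"
  Position 1: "eg"
  Position 2: "ga"
  Position 3: "ar"
  Position 4: "rd"
Bigrams = "re", "eg", "ga", "ar", "rd"


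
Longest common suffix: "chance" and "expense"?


Word 1: "chance"
Word 2: "expense"
Comparing from end:
  Pos -1: 'e' == 'e'
  Pos -2: 'c' != 's' (stop)
LCS = "e" (length 1)


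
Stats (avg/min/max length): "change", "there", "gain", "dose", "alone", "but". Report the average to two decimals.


Lengths: "change"=6, "there"=5, "gain"=4, "dose"=4, "alone"=5, "but"=3
Sum = 27, Count = 6
Average = 27/6 = 4.50
= avg=4.50, min=3, max=6


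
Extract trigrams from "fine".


Word: "fine" (length 4)
Number of trigrams = 4 - 3 + 1 = 2
  Position 0: "fin"
  Position 1: "ine"
Trigrams = "fin", "ine"


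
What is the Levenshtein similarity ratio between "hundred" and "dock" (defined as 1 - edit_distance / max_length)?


Word 1: "hundred" (length 7)
Word 2: "dock" (length 4)
One optimal edit sequence:
  1. delete 'h'  (+1)
  2. delete 'u'  (+1)
  3. delete 'n'  (+1)
  4. keep 'd'
  5. substitute 'r' -> 'o'  (+1)
  6. substitute 'e' -> 'c'  (+1)
  7. substitute 'd' -> 'k'  (+1)
Edit distance = 6
Max length = max(7, 4) = 7
Similarity = 1 - 6/7
= 0.1429


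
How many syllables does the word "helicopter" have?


Word: "helicopter"
Syllable breakdown: hel · i · cop · ter
Counting: 4 parts
= 4 syllables


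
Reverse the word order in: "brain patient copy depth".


Original: "brain patient copy depth"
Words (1..n): brain | patient | copy | depth
Reversed (n..1): depth | copy | patient | brain
Result = "depth copy patient brain"


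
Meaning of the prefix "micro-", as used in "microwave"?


Prefix: micro-
Example: microwave = micro- + wave
Meaning = small


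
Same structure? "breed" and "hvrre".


Pattern of "breed": [0, 1, 2, 2, 3]
Pattern of "hvrre": [0, 1, 2, 2, 3]
Patterns match
Same pattern = Yes


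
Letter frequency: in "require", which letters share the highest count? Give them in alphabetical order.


Word: "require"
Letter counts:
  'e': 2
  'i': 1
  'q': 1
  'r': 2
  'u': 1
Maximum count = 2
Most frequent = 'e', 'r' (2 times each)


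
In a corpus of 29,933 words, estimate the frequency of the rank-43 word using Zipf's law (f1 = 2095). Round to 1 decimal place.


Zipf's law: f(r) = f(1) / r
f(1) = 2095
f(43) = 2095 / 43
= 48.7 occurrences


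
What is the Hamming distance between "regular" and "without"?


Comparing character by character (same length = 7):
  Pos 0: 'r' vs 'w' !=
  Pos 1: 'e' vs 'i' !=
  Pos 2: 'g' vs 't' !=
  Pos 3: 'u' vs 'h' !=
  Pos 4: 'l' vs 'o' !=
  Pos 5: 'a' vs 'u' !=
  Pos 6: 'r' vs 't' !=
Hamming distance = 7


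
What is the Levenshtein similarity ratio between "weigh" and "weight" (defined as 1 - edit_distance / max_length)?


Word 1: "weigh" (length 5)
Word 2: "weight" (length 6)
One optimal edit sequence:
  1. keep 'w'
  2. keep 'e'
  3. keep 'i'
  4. keep 'g'
  5. keep 'h'
  6. insert 't'  (+1)
Edit distance = 1
Max length = max(5, 6) = 6
Similarity = 1 - 1/6
= 0.8333


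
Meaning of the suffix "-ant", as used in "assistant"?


Suffix: -ant
As in: assistant -> assist + -ant
Meaning = one who / that which


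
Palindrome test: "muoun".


Word: "muoun"
Reversed: "nuoum"
Forward == Backward? muoun != nuoum
Palindrome = No


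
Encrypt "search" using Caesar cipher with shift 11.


Word: "search"
Shift: 11
Each letter → (letter + shift) mod 26:
  's' (18) + 11 = 3 → 'd'
  'e' (4) + 11 = 15 → 'p'
  'a' (0) + 11 = 11 → 'l'
  'r' (17) + 11 = 2 → 'c'
  'c' (2) + 11 = 13 → 'n'
  'h' (7) + 11 = 18 → 's'
Result = "dplcns"


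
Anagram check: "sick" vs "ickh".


Word 1: "sick" → sorted: ciks
Word 2: "ickh" → sorted: chik
Same letters? ciks != chik
Anagram = No


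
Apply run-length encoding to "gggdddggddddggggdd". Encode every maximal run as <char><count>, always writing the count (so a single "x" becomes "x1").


String: "gggdddggddddggggdd"
Scanning for consecutive runs:
  'g' x 3
  'd' x 3
  'g' x 2
  'd' x 4
  'g' x 4
  'd' x 2
RLE = "g3d3g2d4g4d2"


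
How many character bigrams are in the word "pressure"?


Word: "pressure" (length 8)
Number of 2-grams = length - 2 + 1 = 8 - 2 + 1
= 7


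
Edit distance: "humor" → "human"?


Word 1: "humor" (length 5)
Word 2: "human" (length 5)
One optimal edit sequence (insert/delete/substitute each cost 1):
  1. keep 'h'
  2. keep 'u'
  3. keep 'm'
  4. substitute 'o' -> 'a'  (+1)
  5. substitute 'r' -> 'n'  (+1)
Total edit operations: 2
Edit distance = 2


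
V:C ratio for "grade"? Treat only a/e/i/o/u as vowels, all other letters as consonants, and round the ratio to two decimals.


Word: "grade"
Vowels (a,e,i,o,u): 2
Consonants: 3
Ratio = 2/3
= 0.67


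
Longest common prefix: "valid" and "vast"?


Word 1: "valid"
Word 2: "vast"
Comparing from start:
  Pos 0: 'v' == 'v'
  Pos 1: 'a' == 'a'
  Pos 2: 'l' != 's' (stop)
LCP = "va" (length 2)


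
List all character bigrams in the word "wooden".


Word: "wooden" (length 6)
Number of bigrams = 6 - 2 + 1 = 5
  Position 0: "wo"
  Position 1: "oo"
  Position 2: "od"
  Position 3: "de"
  Position 4: "en"
Bigrams = "wo", "oo", "od", "de", "en"


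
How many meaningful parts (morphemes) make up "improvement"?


Word: "improvement"
Morphemes: improve / -ment
Each morpheme carries meaning
= 2 morphemes


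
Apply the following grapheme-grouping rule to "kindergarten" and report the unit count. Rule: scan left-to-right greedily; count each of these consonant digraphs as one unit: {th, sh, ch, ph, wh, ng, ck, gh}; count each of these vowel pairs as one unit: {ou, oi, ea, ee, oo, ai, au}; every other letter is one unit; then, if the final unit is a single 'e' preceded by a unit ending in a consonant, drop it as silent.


Word: "kindergarten" (12 letters)
Left-to-right scan:
  1. 'k' (letter)
  2. 'i' (letter)
  3. 'n' (letter)
  4. 'd' (letter)
  5. 'e' (letter)
  6. 'r' (letter)
  7. 'g' (letter)
  8. 'a' (letter)
  9. 'r' (letter)
  10. 't' (letter)
  11. 'e' (letter)
  12. 'n' (letter)
Units from scan: 12
Sound units = 12 units


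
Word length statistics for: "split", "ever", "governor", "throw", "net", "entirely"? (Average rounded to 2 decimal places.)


Lengths: "split"=5, "ever"=4, "governor"=8, "throw"=5, "net"=3, "entirely"=8
Sum = 33, Count = 6
Average = 33/6 = 5.50
= avg=5.50, min=3, max=8


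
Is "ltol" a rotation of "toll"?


Word: "toll", Candidate: "ltol"
Method: check if candidate is substring of word+word
"tolltoll" contains "ltol"? Yes
Is rotation = Yes


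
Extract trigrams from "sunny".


Word: "sunny" (length 5)
Number of trigrams = 5 - 3 + 1 = 3
  Position 0: "sun"
  Position 1: "unn"
  Position 2: "nny"
Trigrams = "sun", "unn", "nny"


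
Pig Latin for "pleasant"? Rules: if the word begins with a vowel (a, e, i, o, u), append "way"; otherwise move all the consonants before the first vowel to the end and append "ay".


Word: "pleasant"
Starts with consonant(s) → move to end, add 'ay'
Consonant cluster: "pl"
Pig Latin = "easantplay"


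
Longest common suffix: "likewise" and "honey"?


Word 1: "likewise"
Word 2: "honey"
Comparing from end:
  Pos -1: 'e' != 'y' (stop)
LCS = "" (length 0)


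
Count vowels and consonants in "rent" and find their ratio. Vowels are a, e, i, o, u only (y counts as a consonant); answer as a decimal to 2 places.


Word: "rent"
Vowels (a,e,i,o,u): 1
Consonants: 3
Ratio = 1/3
= 0.33


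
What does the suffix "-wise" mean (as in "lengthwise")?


Suffix: -wise
Example: lengthwise (length + -wise)
Meaning = in the manner of


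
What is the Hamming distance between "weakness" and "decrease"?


Comparing character by character (same length = 8):
  Pos 0: 'w' vs 'd' !=
  Pos 1: 'e' vs 'e' =
  Pos 2: 'a' vs 'c' !=
  Pos 3: 'k' vs 'r' !=
  Pos 4: 'n' vs 'e' !=
  Pos 5: 'e' vs 'a' !=
  Pos 6: 's' vs 's' =
  Pos 7: 's' vs 'e' !=
Hamming distance = 6


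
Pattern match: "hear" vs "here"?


Pattern of "hear": [0, 1, 2, 3]
Pattern of "here": [0, 1, 2, 1]
Patterns do not match
Same pattern = No


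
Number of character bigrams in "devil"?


Word: "devil" (length 5)
Number of 2-grams = length - 2 + 1 = 5 - 2 + 1
= 4


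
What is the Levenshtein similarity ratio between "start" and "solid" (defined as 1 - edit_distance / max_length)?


Word 1: "start" (length 5)
Word 2: "solid" (length 5)
One optimal edit sequence:
  1. keep 's'
  2. substitute 't' -> 'o'  (+1)
  3. substitute 'a' -> 'l'  (+1)
  4. substitute 'r' -> 'i'  (+1)
  5. substitute 't' -> 'd'  (+1)
Edit distance = 4
Max length = max(5, 5) = 5
Similarity = 1 - 4/5
= 0.2000


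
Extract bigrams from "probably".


Word: "probably" (length 8)
Number of bigrams = 8 - 2 + 1 = 7
  Position 0: "pr"
  Position 1: "ro"
  Position 2: "ob"
  Position 3: "ba"
  Position 4: "ab"
  Position 5: "bl"
  Position 6: "ly"
Bigrams = "pr", "ro", "ob", "ba", "ab", "bl", "ly"


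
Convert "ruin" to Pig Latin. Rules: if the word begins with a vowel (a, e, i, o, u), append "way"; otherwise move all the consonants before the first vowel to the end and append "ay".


Word: "ruin"
Starts with consonant(s) → move to end, add 'ay'
Consonant cluster: "r"
Pig Latin = "uinray"


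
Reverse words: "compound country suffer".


Original: "compound country suffer"
Words (1..n): compound | country | suffer
Reversed (n..1): suffer | country | compound
Result = "suffer country compound"


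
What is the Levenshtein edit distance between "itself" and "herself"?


Word 1: "itself" (length 6)
Word 2: "herself" (length 7)
One optimal edit sequence (insert/delete/substitute each cost 1):
  1. insert 'h'  (+1)
  2. substitute 'i' -> 'e'  (+1)
  3. substitute 't' -> 'r'  (+1)
  4. keep 's'
  5. keep 'e'
  6. keep 'l'
  7. keep 'f'
Total edit operations: 3
Edit distance = 3


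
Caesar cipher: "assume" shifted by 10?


Word: "assume"
Shift: 10
Each letter → (letter + shift) mod 26:
  'a' (0) + 10 = 10 → 'k'
  's' (18) + 10 = 2 → 'c'
  's' (18) + 10 = 2 → 'c'
  'u' (20) + 10 = 4 → 'e'
  'm' (12) + 10 = 22 → 'w'
  'e' (4) + 10 = 14 → 'o'
Result = "kccewo"


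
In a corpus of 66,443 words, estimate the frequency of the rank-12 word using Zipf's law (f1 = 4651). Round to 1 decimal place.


Zipf's law: f(r) = f(1) / r
f(1) = 4651
f(12) = 4651 / 12
= 387.6 occurrences


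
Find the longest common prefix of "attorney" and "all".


Word 1: "attorney"
Word 2: "all"
Comparing from start:
  Pos 0: 'a' == 'a'
  Pos 1: 't' != 'l' (stop)
LCP = "a" (length 1)


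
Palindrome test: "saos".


Word: "saos"
Reversed: "soas"
Forward == Backward? saos != soas
Palindrome = No


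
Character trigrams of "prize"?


Word: "prize" (length 5)
Number of trigrams = 5 - 3 + 1 = 3
  Position 0: "pri"
  Position 1: "riz"
  Position 2: "ize"
Trigrams = "pri", "riz", "ize"


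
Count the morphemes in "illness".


Word: "illness"
Morphemes: ill + -ness
Each morpheme carries meaning
= 2 morphemes


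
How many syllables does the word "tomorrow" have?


Word: "tomorrow"
Syllable breakdown: to · mor · row
Counting: 3 parts
= 3 syllables


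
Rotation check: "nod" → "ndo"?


Word: "nod", Candidate: "ndo"
Method: check if candidate is substring of word+word
"nodnod" contains "ndo"? No
Is rotation = No


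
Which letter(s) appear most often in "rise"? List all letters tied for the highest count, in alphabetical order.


Word: "rise"
Letter counts:
  'e': 1
  'i': 1
  'r': 1
  's': 1
Maximum count = 1
Most frequent = 'e', 'i', 'r', 's' (1 time each)


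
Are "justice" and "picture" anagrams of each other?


Word 1: "justice" → sorted: ceijstu
Word 2: "picture" → sorted: ceiprtu
Same letters? ceijstu != ceiprtu
Anagram = No


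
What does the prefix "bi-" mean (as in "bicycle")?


Prefix: bi-
As in: bicycle -> bi- + cycle
Meaning = two


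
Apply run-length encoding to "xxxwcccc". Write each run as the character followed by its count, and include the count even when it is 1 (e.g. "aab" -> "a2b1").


String: "xxxwcccc"
Scanning for consecutive runs:
  'x' x 3
  'w' x 1
  'c' x 4
RLE = "x3w1c4"


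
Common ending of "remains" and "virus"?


Word 1: "remains"
Word 2: "virus"
Comparing from end:
  Pos -1: 's' == 's'
  Pos -2: 'n' != 'u' (stop)
LCS = "s" (length 1)


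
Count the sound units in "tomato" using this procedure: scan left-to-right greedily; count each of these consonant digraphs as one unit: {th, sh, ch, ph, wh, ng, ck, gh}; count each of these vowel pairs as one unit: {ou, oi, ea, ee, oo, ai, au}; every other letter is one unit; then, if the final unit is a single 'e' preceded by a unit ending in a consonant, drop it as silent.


Word: "tomato" (6 letters)
Left-to-right scan:
  1. 't' (letter)
  2. 'o' (letter)
  3. 'm' (letter)
  4. 'a' (letter)
  5. 't' (letter)
  6. 'o' (letter)
Units from scan: 6
Sound units = 6 units


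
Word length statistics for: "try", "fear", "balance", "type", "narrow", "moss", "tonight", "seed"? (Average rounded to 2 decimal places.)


Lengths: "try"=3, "fear"=4, "balance"=7, "type"=4, "narrow"=6, "moss"=4, "tonight"=7, "seed"=4
Sum = 39, Count = 8
Average = 39/8 = 4.88
= avg=4.88, min=3, max=7


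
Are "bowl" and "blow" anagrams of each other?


Word 1: "bowl" → sorted: blow
Word 2: "blow" → sorted: blow
Same letters? blow == blow
Anagram = Yes


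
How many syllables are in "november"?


Word: "november"
Syllable breakdown: no · vem · ber
Counting: 3 parts
= 3 syllables


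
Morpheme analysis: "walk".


Word: "walk"
Morphemes: walk
Each morpheme carries meaning
= 1 morpheme


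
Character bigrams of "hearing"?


Word: "hearing" (length 7)
Number of bigrams = 7 - 2 + 1 = 6
  Position 0: "he"
  Position 1: "ea"
  Position 2: "ar"
  Position 3: "ri"
  Position 4: "in"
  Position 5: "ng"
Bigrams = "he", "ea", "ar", "ri", "in", "ng"


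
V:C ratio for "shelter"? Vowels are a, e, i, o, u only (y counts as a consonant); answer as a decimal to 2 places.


Word: "shelter"
Vowels (a,e,i,o,u): 2
Consonants: 5
Ratio = 2/5
= 0.40


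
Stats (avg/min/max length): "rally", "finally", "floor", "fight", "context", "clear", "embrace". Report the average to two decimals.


Lengths: "rally"=5, "finally"=7, "floor"=5, "fight"=5, "context"=7, "clear"=5, "embrace"=7
Sum = 41, Count = 7
Average = 41/7 = 5.86
= avg=5.86, min=5, max=7


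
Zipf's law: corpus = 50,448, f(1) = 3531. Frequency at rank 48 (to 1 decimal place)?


Zipf's law: f(r) = f(1) / r
f(1) = 3531
f(48) = 3531 / 48
= 73.6 occurrences


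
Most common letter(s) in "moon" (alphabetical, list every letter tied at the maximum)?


Word: "moon"
Letter counts:
  'm': 1
  'n': 1
  'o': 2
Maximum count = 2
Most frequent = 'o' (2 times each)


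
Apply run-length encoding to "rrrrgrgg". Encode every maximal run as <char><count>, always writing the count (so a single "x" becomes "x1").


String: "rrrrgrgg"
Scanning for consecutive runs:
  'r' x 4
  'g' x 1
  'r' x 1
  'g' x 2
RLE = "r4g1r1g2"


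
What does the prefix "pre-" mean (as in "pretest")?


Prefix: pre-
Example: pretest (pre- + test)
Meaning = before


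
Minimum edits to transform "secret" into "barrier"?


Word 1: "secret" (length 6)
Word 2: "barrier" (length 7)
One optimal edit sequence (insert/delete/substitute each cost 1):
  1. substitute 's' -> 'b'  (+1)
  2. substitute 'e' -> 'a'  (+1)
  3. substitute 'c' -> 'r'  (+1)
  4. keep 'r'
  5. insert 'i'  (+1)
  6. keep 'e'
  7. substitute 't' -> 'r'  (+1)
Total edit operations: 5
Edit distance = 5


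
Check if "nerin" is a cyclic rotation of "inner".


Word: "inner", Candidate: "nerin"
Method: check if candidate is substring of word+word
"innerinner" contains "nerin"? Yes
Is rotation = Yes


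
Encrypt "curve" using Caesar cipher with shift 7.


Word: "curve"
Shift: 7
Each letter → (letter + shift) mod 26:
  'c' (2) + 7 = 9 → 'j'
  'u' (20) + 7 = 1 → 'b'
  'r' (17) + 7 = 24 → 'y'
  'v' (21) + 7 = 2 → 'c'
  'e' (4) + 7 = 11 → 'l'
Result = "jbycl"


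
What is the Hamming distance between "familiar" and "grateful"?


Comparing character by character (same length = 8):
  Pos 0: 'f' vs 'g' !=
  Pos 1: 'a' vs 'r' !=
  Pos 2: 'm' vs 'a' !=
  Pos 3: 'i' vs 't' !=
  Pos 4: 'l' vs 'e' !=
  Pos 5: 'i' vs 'f' !=
  Pos 6: 'a' vs 'u' !=
  Pos 7: 'r' vs 'l' !=
Hamming distance = 8


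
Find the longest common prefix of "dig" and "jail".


Word 1: "dig"
Word 2: "jail"
Comparing from start:
  Pos 0: 'd' != 'j' (stop)
LCP = "" (length 0)


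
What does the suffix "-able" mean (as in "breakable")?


Suffix: -able
Example: breakable = break + -able
Meaning = capable of


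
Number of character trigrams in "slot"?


Word: "slot" (length 4)
Number of 3-grams = length - 3 + 1 = 4 - 3 + 1
= 2


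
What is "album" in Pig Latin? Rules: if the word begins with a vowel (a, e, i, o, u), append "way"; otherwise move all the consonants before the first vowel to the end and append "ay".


Word: "album"
Starts with vowel → add 'way'
Pig Latin = "albumway"


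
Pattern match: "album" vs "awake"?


Pattern of "album": [0, 1, 2, 3, 4]
Pattern of "awake": [0, 1, 0, 2, 3]
Patterns do not match
Same pattern = No


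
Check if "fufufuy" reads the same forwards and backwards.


Word: "fufufuy"
Reversed: "yufufuf"
Forward == Backward? fufufuy != yufufuf
Palindrome = No


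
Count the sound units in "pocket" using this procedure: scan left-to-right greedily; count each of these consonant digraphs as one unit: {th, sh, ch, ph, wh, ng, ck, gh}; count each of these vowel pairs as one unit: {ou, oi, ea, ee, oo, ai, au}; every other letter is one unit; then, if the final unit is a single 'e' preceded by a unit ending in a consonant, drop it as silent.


Word: "pocket" (6 letters)
Left-to-right scan:
  (1) 'p' (letter)
  (2) 'o' (letter)
  (3) 'ck' (digraph)
  (4) 'e' (letter)
  (5) 't' (letter)
Units from scan: 5
Sound units = 5 units


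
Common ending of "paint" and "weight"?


Word 1: "paint"
Word 2: "weight"
Comparing from end:
  Pos -1: 't' == 't'
  Pos -2: 'n' != 'h' (stop)
LCS = "t" (length 1)


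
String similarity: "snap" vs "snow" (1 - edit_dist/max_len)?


Word 1: "snap" (length 4)
Word 2: "snow" (length 4)
One optimal edit sequence:
  1. keep 's'
  2. keep 'n'
  3. substitute 'a' -> 'o'  (+1)
  4. substitute 'p' -> 'w'  (+1)
Edit distance = 2
Max length = max(4, 4) = 4
Similarity = 1 - 2/4
= 0.5000


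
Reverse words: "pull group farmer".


Original: "pull group farmer"
Words (1..n): pull | group | farmer
Reversed (n..1): farmer | group | pull
Result = "farmer group pull"


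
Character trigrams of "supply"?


Word: "supply" (length 6)
Number of trigrams = 6 - 3 + 1 = 4
  Position 0: "sup"
  Position 1: "upp"
  Position 2: "ppl"
  Position 3: "ply"
Trigrams = "sup", "upp", "ppl", "ply"


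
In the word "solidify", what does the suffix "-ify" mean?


Suffix: -ify
Example: solidify = solid + -ify
Meaning = to make


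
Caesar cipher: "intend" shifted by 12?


Word: "intend"
Shift: 12
Each letter → (letter + shift) mod 26:
  'i' (8) + 12 = 20 → 'u'
  'n' (13) + 12 = 25 → 'z'
  't' (19) + 12 = 5 → 'f'
  'e' (4) + 12 = 16 → 'q'
  'n' (13) + 12 = 25 → 'z'
  'd' (3) + 12 = 15 → 'p'
Result = "uzfqzp"


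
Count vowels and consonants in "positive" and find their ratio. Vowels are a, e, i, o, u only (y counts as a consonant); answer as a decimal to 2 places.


Word: "positive"
Vowels (a,e,i,o,u): 4
Consonants: 4
Ratio = 4/4
= 1.00


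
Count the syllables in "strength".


Word: "strength"
Syllable breakdown: strength
Counting: 1 part
= 1 syllable


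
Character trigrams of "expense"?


Word: "expense" (length 7)
Number of trigrams = 7 - 3 + 1 = 5
  Position 0: "exp"
  Position 1: "xpe"
  Position 2: "pen"
  Position 3: "ens"
  Position 4: "nse"
Trigrams = "exp", "xpe", "pen", "ens", "nse"


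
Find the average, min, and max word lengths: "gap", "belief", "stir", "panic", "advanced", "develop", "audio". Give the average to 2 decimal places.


Lengths: "gap"=3, "belief"=6, "stir"=4, "panic"=5, "advanced"=8, "develop"=7, "audio"=5
Sum = 38, Count = 7
Average = 38/7 = 5.43
= avg=5.43, min=3, max=8


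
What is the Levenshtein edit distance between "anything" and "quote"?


Word 1: "anything" (length 8)
Word 2: "quote" (length 5)
One optimal edit sequence (insert/delete/substitute each cost 1):
  1. substitute 'a' -> 'q'  (+1)
  2. substitute 'n' -> 'u'  (+1)
  3. substitute 'y' -> 'o'  (+1)
  4. keep 't'
  5. delete 'h'  (+1)
  6. delete 'i'  (+1)
  7. delete 'n'  (+1)
  8. substitute 'g' -> 'e'  (+1)
Total edit operations: 7
Edit distance = 7


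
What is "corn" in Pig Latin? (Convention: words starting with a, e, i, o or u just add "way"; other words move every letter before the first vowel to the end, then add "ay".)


Word: "corn"
Starts with consonant(s) → move to end, add 'ay'
Consonant cluster: "c"
Pig Latin = "orncay"


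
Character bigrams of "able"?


Word: "able" (length 4)
Number of bigrams = 4 - 2 + 1 = 3
  Position 0: "ab"
  Position 1: "bl"
  Position 2: "le"
Bigrams = "ab", "bl", "le"


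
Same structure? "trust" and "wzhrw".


Pattern of "trust": [0, 1, 2, 3, 0]
Pattern of "wzhrw": [0, 1, 2, 3, 0]
Patterns match
Same pattern = Yes
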